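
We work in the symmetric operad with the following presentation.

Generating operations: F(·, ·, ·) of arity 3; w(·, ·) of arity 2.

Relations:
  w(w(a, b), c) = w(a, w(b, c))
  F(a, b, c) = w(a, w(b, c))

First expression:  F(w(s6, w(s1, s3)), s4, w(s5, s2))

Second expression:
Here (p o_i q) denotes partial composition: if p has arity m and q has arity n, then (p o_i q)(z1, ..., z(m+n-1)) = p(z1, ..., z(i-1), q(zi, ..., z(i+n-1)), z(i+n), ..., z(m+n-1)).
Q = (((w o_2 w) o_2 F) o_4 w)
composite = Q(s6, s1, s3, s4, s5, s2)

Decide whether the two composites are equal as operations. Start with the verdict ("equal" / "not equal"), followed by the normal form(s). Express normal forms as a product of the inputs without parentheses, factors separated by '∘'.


Normal form of the first expression: s6 ∘ s1 ∘ s3 ∘ s4 ∘ s5 ∘ s2
Normal form of the second expression: s6 ∘ s1 ∘ s3 ∘ s4 ∘ s5 ∘ s2
Same normal form: equal.

equal: each reduces to s6 ∘ s1 ∘ s3 ∘ s4 ∘ s5 ∘ s2


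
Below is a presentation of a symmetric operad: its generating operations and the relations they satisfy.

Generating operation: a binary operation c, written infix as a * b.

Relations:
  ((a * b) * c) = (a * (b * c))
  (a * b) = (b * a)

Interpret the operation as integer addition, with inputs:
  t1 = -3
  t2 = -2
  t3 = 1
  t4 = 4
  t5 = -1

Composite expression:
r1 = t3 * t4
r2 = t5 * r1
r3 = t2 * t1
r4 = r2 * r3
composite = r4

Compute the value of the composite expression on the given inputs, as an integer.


(t3 * t4) = 5
(t5 * (t3 * t4)) = 4
(t2 * t1) = -5
((t5 * (t3 * t4)) * (t2 * t1)) = -1

-1


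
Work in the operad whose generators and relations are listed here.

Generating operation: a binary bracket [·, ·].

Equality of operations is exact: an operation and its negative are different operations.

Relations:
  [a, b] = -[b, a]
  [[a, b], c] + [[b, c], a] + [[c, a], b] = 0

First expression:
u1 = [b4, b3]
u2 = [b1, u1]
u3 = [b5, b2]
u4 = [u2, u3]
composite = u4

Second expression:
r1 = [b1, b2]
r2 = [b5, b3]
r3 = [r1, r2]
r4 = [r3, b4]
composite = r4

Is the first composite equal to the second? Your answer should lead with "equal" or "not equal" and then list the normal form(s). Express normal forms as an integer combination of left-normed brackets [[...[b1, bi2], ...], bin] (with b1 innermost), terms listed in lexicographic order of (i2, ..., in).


not equal: they reduce to [[[[b1, b3], b4], b2], b5] - [[[[b1, b3], b4], b5], b2] - [[[[b1, b4], b3], b2], b5] + [[[[b1, b4], b3], b5], b2] and -[[[[b1, b2], b3], b5], b4] + [[[[b1, b2], b5], b3], b4]

The first expression, normalized: [[[[b1, b3], b4], b2], b5] - [[[[b1, b3], b4], b5], b2] - [[[[b1, b4], b3], b2], b5] + [[[[b1, b4], b3], b5], b2]
The second expression, normalized: -[[[[b1, b2], b3], b5], b4] + [[[[b1, b2], b5], b3], b4]
The normal forms differ: not equal.


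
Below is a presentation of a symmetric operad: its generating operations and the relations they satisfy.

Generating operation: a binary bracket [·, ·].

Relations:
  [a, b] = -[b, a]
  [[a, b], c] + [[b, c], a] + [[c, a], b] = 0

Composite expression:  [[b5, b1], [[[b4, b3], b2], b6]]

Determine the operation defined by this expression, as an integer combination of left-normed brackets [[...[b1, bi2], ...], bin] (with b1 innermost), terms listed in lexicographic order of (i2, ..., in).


-[[[[[b1, b5], b2], b3], b4], b6] + [[[[[b1, b5], b2], b4], b3], b6] + [[[[[b1, b5], b3], b4], b2], b6] - [[[[[b1, b5], b4], b3], b2], b6] + [[[[[b1, b5], b6], b2], b3], b4] - [[[[[b1, b5], b6], b2], b4], b3] - [[[[[b1, b5], b6], b3], b4], b2] + [[[[[b1, b5], b6], b4], b3], b2]


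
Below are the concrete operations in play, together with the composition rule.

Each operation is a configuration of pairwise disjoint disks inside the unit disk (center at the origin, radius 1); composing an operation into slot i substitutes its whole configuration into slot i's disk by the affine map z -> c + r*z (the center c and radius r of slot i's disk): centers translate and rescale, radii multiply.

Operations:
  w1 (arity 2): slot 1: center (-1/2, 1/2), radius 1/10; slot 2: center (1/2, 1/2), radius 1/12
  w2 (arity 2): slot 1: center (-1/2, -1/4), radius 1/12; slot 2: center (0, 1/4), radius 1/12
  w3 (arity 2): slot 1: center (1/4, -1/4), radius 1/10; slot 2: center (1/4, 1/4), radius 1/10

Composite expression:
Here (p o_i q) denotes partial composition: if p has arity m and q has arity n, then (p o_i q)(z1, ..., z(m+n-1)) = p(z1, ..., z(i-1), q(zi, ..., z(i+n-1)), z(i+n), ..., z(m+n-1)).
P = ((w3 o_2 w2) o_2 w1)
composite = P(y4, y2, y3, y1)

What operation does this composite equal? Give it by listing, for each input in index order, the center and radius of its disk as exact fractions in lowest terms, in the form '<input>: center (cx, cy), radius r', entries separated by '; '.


y1: center (1/4, 11/40), radius 1/120; y2: center (47/240, 11/48), radius 1/1200; y3: center (49/240, 11/48), radius 1/1440; y4: center (1/4, -1/4), radius 1/10


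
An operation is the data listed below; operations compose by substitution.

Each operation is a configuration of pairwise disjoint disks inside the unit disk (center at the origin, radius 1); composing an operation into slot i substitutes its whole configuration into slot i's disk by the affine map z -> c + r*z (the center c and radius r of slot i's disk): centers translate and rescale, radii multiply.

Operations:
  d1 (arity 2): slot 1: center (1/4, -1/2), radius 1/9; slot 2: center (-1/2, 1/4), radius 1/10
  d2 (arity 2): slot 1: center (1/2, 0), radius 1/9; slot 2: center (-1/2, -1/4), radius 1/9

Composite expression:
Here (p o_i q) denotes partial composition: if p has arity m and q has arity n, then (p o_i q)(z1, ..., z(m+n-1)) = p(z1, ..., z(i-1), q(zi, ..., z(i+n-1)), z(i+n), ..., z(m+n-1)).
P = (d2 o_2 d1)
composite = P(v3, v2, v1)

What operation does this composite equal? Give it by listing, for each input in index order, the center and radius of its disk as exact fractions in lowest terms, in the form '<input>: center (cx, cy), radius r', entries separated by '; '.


v1: center (-5/9, -2/9), radius 1/90; v2: center (-17/36, -11/36), radius 1/81; v3: center (1/2, 0), radius 1/9

Follow each v-input down from d2: c' goes to c + r*c', radius to r*r'.
input v3: applying the 1 nested substitution gives center (1/2, 0), radius 1/9
input v2: applying the 2 nested substitutions gives center (-17/36, -11/36), radius 1/81
input v1: applying the 2 nested substitutions gives center (-5/9, -2/9), radius 1/90


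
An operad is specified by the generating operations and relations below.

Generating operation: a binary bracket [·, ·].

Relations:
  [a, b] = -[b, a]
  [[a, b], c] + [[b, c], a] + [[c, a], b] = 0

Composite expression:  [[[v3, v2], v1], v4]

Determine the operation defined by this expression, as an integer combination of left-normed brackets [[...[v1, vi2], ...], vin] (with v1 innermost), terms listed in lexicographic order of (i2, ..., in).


[[[v1, v2], v3], v4] - [[[v1, v3], v2], v4]

Antisymmetry and Jacobi reduce to v1-anchored left-normed brackets.
Composite bracket: [[[v3, v2], v1], v4]
Under [a, b] = ab - ba we get 8 signed associative words (2^3 = 8).
The v1-initial words carry the normal form:
  from v1v2v3v4, sign +1: term +[[[v1, v2], v3], v4]
  from v1v3v2v4, sign -1: term -[[[v1, v3], v2], v4]


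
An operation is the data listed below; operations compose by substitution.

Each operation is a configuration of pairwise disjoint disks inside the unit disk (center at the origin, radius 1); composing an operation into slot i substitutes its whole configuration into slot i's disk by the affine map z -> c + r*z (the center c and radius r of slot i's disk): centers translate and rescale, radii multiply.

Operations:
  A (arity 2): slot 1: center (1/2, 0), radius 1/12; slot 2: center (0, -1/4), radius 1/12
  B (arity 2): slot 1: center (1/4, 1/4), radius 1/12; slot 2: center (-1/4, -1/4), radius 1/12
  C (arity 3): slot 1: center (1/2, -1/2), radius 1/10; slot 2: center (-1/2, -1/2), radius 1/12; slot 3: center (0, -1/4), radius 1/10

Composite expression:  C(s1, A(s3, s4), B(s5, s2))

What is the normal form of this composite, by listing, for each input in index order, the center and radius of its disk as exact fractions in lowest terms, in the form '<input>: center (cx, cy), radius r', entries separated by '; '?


s1: center (1/2, -1/2), radius 1/10; s2: center (-1/40, -11/40), radius 1/120; s3: center (-11/24, -1/2), radius 1/144; s4: center (-1/2, -25/48), radius 1/144; s5: center (1/40, -9/40), radius 1/120


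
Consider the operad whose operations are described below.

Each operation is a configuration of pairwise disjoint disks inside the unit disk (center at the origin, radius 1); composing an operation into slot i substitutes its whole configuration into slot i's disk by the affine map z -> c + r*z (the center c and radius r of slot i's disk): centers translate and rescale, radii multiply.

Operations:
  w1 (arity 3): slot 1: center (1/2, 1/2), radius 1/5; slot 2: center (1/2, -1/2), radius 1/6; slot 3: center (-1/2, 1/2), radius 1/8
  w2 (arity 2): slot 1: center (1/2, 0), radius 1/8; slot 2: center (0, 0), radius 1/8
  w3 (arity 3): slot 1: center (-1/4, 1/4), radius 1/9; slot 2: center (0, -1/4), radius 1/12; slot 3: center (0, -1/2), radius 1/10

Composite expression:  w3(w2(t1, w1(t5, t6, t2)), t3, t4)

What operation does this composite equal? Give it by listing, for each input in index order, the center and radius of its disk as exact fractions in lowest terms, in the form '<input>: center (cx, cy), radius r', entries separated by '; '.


t1: center (-7/36, 1/4), radius 1/72; t2: center (-37/144, 37/144), radius 1/576; t3: center (0, -1/4), radius 1/12; t4: center (0, -1/2), radius 1/10; t5: center (-35/144, 37/144), radius 1/360; t6: center (-35/144, 35/144), radius 1/432

Below w3, radii multiply path by path; the t-disk centers shift.
t1 passes through 2 substitutions, ending at center (-7/36, 1/4), radius 1/72
t5 passes through 3 substitutions, ending at center (-35/144, 37/144), radius 1/360
t6 passes through 3 substitutions, ending at center (-35/144, 35/144), radius 1/432
t2 passes through 3 substitutions, ending at center (-37/144, 37/144), radius 1/576
t3 passes through 1 substitution, ending at center (0, -1/4), radius 1/12
t4 passes through 1 substitution, ending at center (0, -1/2), radius 1/10


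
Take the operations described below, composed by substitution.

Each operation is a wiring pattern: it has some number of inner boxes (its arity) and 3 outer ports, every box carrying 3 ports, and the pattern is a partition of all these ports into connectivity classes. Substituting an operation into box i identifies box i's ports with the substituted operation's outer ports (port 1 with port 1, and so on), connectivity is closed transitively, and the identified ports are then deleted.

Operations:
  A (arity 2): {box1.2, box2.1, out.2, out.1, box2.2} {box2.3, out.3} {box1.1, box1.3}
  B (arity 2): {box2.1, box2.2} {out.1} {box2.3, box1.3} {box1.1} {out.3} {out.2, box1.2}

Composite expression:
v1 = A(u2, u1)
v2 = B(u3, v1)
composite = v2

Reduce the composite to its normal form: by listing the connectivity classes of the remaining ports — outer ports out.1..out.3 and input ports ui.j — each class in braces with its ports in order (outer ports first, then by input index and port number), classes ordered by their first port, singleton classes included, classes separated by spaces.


{out.1} {out.2, u3.2} {out.3} {u1.1, u1.2, u2.2} {u1.3, u3.3} {u2.1, u2.3} {u3.1}


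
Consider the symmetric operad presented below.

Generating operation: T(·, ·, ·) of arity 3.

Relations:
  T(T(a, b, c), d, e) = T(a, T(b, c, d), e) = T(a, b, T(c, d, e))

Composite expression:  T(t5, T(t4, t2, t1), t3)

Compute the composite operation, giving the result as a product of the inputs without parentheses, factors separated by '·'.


t5 · t4 · t2 · t1 · t3

Under associativity of T, the answer is the t's in reading order.
T(t4, t2, t1) unparenthesizes to t4 · t2 · t1
T(t5, T(t4, t2, t1), t3) unparenthesizes to t5 · t4 · t2 · t1 · t3


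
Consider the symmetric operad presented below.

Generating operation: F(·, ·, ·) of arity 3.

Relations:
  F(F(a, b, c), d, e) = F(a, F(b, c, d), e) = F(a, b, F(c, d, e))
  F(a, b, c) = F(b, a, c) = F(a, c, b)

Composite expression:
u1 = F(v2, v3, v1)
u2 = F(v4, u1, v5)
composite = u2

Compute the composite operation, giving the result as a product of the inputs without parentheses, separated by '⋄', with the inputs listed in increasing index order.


v1 ⋄ v2 ⋄ v3 ⋄ v4 ⋄ v5


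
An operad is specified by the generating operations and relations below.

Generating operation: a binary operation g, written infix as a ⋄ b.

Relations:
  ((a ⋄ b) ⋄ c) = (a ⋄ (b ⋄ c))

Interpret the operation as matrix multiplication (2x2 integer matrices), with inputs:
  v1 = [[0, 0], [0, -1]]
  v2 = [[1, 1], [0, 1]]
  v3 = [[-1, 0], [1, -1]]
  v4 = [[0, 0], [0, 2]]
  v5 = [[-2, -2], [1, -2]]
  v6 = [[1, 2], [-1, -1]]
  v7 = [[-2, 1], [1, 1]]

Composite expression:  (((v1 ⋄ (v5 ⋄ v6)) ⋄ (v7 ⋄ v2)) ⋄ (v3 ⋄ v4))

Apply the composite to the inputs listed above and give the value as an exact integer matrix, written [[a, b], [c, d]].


[[0, 0], [0, 10]]

(v5 ⋄ v6) = [[0, -2], [3, 4]]
(v1 ⋄ (v5 ⋄ v6)) = [[0, 0], [-3, -4]]
(v7 ⋄ v2) = [[-2, -1], [1, 2]]
((v1 ⋄ (v5 ⋄ v6)) ⋄ (v7 ⋄ v2)) = [[0, 0], [2, -5]]
(v3 ⋄ v4) = [[0, 0], [0, -2]]
(((v1 ⋄ (v5 ⋄ v6)) ⋄ (v7 ⋄ v2)) ⋄ (v3 ⋄ v4)) = [[0, 0], [0, 10]]


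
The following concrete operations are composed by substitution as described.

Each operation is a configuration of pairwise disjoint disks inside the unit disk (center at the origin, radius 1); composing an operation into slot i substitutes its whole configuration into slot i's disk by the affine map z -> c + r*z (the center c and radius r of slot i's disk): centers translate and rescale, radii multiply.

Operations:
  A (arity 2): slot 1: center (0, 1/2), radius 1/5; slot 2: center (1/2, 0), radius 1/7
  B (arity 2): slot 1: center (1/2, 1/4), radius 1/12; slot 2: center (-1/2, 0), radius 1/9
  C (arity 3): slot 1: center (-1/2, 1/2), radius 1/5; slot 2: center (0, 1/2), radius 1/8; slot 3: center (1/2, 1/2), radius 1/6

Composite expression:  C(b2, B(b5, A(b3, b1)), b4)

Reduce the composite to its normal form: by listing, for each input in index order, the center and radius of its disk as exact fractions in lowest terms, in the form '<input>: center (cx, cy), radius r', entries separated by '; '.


Follow each b-input down from C: c' goes to c + r*c', radius to r*r'.
for b2, the 1-step affine chain lands on center (-1/2, 1/2), radius 1/5
for b5, the 2-step affine chain lands on center (1/16, 17/32), radius 1/96
for b3, the 3-step affine chain lands on center (-1/16, 73/144), radius 1/360
for b1, the 3-step affine chain lands on center (-1/18, 1/2), radius 1/504
for b4, the 1-step affine chain lands on center (1/2, 1/2), radius 1/6

b1: center (-1/18, 1/2), radius 1/504; b2: center (-1/2, 1/2), radius 1/5; b3: center (-1/16, 73/144), radius 1/360; b4: center (1/2, 1/2), radius 1/6; b5: center (1/16, 17/32), radius 1/96


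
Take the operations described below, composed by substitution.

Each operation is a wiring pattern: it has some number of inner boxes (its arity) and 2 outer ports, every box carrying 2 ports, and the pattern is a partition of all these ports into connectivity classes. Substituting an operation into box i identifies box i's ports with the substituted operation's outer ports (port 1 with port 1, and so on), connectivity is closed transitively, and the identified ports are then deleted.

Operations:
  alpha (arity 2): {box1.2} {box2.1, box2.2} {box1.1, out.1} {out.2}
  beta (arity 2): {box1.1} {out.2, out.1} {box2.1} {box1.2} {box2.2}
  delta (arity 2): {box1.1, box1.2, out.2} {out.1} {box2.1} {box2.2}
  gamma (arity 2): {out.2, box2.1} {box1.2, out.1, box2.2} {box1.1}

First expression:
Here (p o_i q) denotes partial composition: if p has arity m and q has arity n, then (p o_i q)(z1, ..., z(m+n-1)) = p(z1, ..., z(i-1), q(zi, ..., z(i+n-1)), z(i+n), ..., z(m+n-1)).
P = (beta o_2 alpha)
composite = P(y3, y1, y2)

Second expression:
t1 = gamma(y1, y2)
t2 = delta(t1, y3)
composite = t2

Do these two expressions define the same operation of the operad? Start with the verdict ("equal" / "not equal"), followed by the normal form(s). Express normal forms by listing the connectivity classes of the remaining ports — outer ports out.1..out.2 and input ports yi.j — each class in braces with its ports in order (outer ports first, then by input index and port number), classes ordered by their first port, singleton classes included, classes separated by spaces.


not equal; first: {out.1, out.2} {y1.1} {y1.2} {y2.1, y2.2} {y3.1} {y3.2}; second: {out.1} {out.2, y1.2, y2.1, y2.2} {y1.1} {y3.1} {y3.2}


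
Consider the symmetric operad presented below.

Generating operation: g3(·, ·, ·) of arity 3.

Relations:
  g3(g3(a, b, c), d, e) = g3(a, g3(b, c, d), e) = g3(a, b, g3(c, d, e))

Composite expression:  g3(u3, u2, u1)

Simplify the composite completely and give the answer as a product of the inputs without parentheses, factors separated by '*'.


u3 * u2 * u1

Associativity of g3 dissolves the nesting; only the u-input order survives.
g3(u3, u2, u1) linearizes to u3 * u2 * u1


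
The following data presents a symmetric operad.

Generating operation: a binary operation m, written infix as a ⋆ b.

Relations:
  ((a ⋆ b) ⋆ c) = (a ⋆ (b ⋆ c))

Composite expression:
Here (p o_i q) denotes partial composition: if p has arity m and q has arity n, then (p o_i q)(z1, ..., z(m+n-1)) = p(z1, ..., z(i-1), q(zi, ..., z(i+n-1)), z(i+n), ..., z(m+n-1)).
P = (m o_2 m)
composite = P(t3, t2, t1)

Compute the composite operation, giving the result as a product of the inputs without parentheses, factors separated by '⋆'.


t3 ⋆ t2 ⋆ t1

Associativity of m dissolves the nesting; only the t-input order survives.
(t2 ⋆ t1) collapses to t2 ⋆ t1
(t3 ⋆ (t2 ⋆ t1)) collapses to t3 ⋆ t2 ⋆ t1


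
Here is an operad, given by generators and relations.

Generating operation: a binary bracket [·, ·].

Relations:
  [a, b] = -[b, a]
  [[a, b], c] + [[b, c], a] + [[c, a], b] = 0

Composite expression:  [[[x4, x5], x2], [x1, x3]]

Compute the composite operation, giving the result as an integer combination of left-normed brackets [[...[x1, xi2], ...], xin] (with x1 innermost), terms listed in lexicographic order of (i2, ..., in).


A multilinear Lie element is pinned by x1-initial words (x1 innermost).
Composite bracket: [[[x4, x5], x2], [x1, x3]]
The bracket unfolds into 16 signed words via [a, b] = ab - ba (2^4 = 16).
Words beginning with x1 determine it all:
  x1x3x2x4x5 (sign +1) contributes +[[[[x1, x3], x2], x4], x5]
  x1x3x2x5x4 (sign -1) contributes -[[[[x1, x3], x2], x5], x4]
  x1x3x4x5x2 (sign -1) contributes -[[[[x1, x3], x4], x5], x2]
  x1x3x5x4x2 (sign +1) contributes +[[[[x1, x3], x5], x4], x2]

[[[[x1, x3], x2], x4], x5] - [[[[x1, x3], x2], x5], x4] - [[[[x1, x3], x4], x5], x2] + [[[[x1, x3], x5], x4], x2]


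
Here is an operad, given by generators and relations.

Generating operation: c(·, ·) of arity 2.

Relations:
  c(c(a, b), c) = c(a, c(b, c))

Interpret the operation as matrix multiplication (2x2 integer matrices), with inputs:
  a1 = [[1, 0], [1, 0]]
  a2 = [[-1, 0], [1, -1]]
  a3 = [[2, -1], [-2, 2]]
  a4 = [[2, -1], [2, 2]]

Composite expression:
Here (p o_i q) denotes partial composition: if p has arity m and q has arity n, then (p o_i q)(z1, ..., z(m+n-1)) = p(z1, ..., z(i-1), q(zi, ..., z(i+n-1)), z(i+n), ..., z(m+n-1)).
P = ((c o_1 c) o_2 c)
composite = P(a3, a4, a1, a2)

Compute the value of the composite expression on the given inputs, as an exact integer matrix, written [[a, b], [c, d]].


c(a4, a1) = [[1, 0], [4, 0]]
c(a3, c(a4, a1)) = [[-2, 0], [6, 0]]
c(c(a3, c(a4, a1)), a2) = [[2, 0], [-6, 0]]

[[2, 0], [-6, 0]]


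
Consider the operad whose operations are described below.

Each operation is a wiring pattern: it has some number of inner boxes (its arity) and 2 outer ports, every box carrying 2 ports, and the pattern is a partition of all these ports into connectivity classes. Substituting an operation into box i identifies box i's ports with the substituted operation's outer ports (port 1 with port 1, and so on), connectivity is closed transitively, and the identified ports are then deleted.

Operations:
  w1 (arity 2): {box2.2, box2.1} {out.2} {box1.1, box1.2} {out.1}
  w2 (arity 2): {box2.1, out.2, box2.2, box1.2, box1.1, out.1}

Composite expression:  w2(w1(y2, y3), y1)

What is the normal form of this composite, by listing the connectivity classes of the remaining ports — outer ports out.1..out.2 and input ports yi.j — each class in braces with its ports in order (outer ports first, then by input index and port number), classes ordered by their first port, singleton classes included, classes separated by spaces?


Substituting into w2 glues patterns; closure does the rest.
composing w1 on (y2, y3), with out.j its own outer ports: {out.1} {out.2} {y2.1, y2.2} {y3.1, y3.2}
composing w2 on (y2, y3, y1), with out.j its own outer ports: {out.1, out.2, y1.1, y1.2} {y2.1, y2.2} {y3.1, y3.2}

{out.1, out.2, y1.1, y1.2} {y2.1, y2.2} {y3.1, y3.2}


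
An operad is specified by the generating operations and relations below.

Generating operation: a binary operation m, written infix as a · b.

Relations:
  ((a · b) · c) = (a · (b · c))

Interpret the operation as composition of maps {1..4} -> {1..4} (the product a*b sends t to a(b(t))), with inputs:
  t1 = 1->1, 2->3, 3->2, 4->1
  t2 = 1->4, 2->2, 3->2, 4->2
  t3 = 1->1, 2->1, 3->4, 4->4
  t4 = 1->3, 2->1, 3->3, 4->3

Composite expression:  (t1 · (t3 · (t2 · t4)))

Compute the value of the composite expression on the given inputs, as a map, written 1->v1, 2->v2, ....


1->1, 2->1, 3->1, 4->1

(t2 · t4) = 1->2, 2->4, 3->2, 4->2
(t3 · (t2 · t4)) = 1->1, 2->4, 3->1, 4->1
(t1 · (t3 · (t2 · t4))) = 1->1, 2->1, 3->1, 4->1


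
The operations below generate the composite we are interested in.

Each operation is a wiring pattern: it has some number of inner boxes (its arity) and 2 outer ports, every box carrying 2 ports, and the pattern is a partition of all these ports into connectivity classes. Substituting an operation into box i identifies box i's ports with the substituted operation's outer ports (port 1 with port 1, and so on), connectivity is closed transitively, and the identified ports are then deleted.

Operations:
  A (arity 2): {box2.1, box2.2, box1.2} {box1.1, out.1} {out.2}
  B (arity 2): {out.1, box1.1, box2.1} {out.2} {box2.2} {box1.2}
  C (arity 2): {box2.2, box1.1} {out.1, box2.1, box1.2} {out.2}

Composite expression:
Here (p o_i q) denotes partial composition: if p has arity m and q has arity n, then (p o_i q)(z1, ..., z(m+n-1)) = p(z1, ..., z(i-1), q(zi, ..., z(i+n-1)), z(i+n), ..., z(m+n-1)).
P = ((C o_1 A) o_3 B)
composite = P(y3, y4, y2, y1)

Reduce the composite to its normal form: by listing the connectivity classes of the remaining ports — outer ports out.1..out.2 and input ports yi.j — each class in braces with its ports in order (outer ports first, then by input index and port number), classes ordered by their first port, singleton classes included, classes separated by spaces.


{out.1, y1.1, y2.1} {out.2} {y1.2} {y2.2} {y3.1} {y3.2, y4.1, y4.2}

Connectivity passes through glued C-boundaries; trace each wire chain.
through A, on inputs (y3, y4): {out.1, y3.1} {out.2} {y3.2, y4.1, y4.2} (out.j = stage outer ports)
through B, on inputs (y2, y1): {out.1, y1.1, y2.1} {out.2} {y1.2} {y2.2} (out.j = stage outer ports)
through C, on inputs (y3, y4, y2, y1): {out.1, y1.1, y2.1} {out.2} {y1.2} {y2.2} {y3.1} {y3.2, y4.1, y4.2} (out.j = stage outer ports)


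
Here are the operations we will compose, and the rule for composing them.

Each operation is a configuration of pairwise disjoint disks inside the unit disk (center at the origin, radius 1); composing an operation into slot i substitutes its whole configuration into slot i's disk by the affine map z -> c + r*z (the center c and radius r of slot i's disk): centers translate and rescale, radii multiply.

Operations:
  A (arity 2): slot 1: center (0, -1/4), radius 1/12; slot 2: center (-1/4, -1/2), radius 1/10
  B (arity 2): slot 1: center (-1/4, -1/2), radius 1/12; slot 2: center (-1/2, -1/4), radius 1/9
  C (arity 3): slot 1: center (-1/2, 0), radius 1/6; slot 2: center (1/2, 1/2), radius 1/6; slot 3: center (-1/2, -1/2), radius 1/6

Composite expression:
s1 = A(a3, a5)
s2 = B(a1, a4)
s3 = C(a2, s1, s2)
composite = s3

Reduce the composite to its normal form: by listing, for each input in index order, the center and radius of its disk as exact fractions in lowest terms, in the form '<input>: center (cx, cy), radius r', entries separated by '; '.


a1: center (-13/24, -7/12), radius 1/72; a2: center (-1/2, 0), radius 1/6; a3: center (1/2, 11/24), radius 1/72; a4: center (-7/12, -13/24), radius 1/54; a5: center (11/24, 5/12), radius 1/60

Nesting under C composes maps z -> c + r*z down each a-path.
input a2: composing its 1 substitution step yields center (-1/2, 0), radius 1/6
input a3: composing its 2 substitution steps yields center (1/2, 11/24), radius 1/72
input a5: composing its 2 substitution steps yields center (11/24, 5/12), radius 1/60
input a1: composing its 2 substitution steps yields center (-13/24, -7/12), radius 1/72
input a4: composing its 2 substitution steps yields center (-7/12, -13/24), radius 1/54


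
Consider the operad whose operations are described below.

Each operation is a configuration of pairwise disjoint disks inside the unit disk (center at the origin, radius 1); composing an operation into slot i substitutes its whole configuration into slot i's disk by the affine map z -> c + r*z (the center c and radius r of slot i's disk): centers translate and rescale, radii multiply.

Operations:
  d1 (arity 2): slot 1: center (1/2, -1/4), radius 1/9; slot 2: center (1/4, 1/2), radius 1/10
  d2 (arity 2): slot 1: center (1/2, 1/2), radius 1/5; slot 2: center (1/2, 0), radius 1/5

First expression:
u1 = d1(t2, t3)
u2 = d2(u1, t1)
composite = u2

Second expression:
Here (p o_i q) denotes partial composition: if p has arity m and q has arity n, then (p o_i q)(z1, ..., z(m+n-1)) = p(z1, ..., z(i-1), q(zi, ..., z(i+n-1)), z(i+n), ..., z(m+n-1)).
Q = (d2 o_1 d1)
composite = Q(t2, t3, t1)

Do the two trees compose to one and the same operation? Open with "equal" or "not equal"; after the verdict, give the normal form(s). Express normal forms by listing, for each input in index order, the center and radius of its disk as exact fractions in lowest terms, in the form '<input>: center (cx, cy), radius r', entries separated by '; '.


equal: each reduces to t1: center (1/2, 0), radius 1/5; t2: center (3/5, 9/20), radius 1/45; t3: center (11/20, 3/5), radius 1/50

The first expression, normalized: t1: center (1/2, 0), radius 1/5; t2: center (3/5, 9/20), radius 1/45; t3: center (11/20, 3/5), radius 1/50
The second expression, normalized: t1: center (1/2, 0), radius 1/5; t2: center (3/5, 9/20), radius 1/45; t3: center (11/20, 3/5), radius 1/50
Same normal form: equal.


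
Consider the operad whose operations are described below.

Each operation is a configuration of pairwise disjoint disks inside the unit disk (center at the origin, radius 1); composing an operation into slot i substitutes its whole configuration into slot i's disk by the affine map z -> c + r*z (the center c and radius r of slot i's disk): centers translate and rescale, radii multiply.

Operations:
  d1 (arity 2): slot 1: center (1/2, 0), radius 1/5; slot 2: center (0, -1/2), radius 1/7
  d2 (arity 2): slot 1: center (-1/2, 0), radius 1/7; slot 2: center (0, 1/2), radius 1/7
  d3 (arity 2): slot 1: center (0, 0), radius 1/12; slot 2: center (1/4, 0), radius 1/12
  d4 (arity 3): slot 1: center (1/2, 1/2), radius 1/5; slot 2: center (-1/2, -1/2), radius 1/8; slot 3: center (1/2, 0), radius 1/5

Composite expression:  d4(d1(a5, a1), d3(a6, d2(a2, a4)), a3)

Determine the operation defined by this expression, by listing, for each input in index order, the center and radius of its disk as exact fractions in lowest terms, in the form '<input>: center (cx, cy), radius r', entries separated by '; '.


a1: center (1/2, 2/5), radius 1/35; a2: center (-91/192, -1/2), radius 1/672; a3: center (1/2, 0), radius 1/5; a4: center (-15/32, -95/192), radius 1/672; a5: center (3/5, 1/2), radius 1/25; a6: center (-1/2, -1/2), radius 1/96

Affine substitution under d4: radii multiply and a-centers shift.
input a5: composing its 2 substitution steps yields center (3/5, 1/2), radius 1/25
input a1: composing its 2 substitution steps yields center (1/2, 2/5), radius 1/35
input a6: composing its 2 substitution steps yields center (-1/2, -1/2), radius 1/96
input a2: composing its 3 substitution steps yields center (-91/192, -1/2), radius 1/672
input a4: composing its 3 substitution steps yields center (-15/32, -95/192), radius 1/672
input a3: composing its 1 substitution step yields center (1/2, 0), radius 1/5


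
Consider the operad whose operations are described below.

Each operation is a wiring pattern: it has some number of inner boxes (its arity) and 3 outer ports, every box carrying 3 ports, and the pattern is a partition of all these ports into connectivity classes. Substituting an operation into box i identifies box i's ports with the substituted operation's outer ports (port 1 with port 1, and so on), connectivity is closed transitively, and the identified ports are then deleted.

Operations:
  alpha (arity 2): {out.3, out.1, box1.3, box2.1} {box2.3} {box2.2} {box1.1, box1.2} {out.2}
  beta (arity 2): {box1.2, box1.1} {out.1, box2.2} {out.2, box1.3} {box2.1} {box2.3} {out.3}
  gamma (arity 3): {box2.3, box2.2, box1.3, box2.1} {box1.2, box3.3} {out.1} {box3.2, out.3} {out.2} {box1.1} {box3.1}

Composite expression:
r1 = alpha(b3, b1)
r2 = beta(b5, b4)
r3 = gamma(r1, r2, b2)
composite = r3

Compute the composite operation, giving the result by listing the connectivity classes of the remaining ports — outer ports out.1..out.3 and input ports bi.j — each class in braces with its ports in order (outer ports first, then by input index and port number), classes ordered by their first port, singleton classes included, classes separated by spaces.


{out.1} {out.2} {out.3, b2.2} {b1.1, b3.3, b4.2, b5.3} {b1.2} {b1.3} {b2.1} {b2.3} {b3.1, b3.2} {b4.1} {b4.3} {b5.1, b5.2}

Two ports join when wires chain via gamma-identified ports.
the subtree at alpha composes to {out.1, out.3, b1.1, b3.3} {out.2} {b1.2} {b1.3} {b3.1, b3.2} on (b3, b1); out.j = own outer ports
the subtree at beta composes to {out.1, b4.2} {out.2, b5.3} {out.3} {b4.1} {b4.3} {b5.1, b5.2} on (b5, b4); out.j = own outer ports
the subtree at gamma composes to {out.1} {out.2} {out.3, b2.2} {b1.1, b3.3, b4.2, b5.3} {b1.2} {b1.3} {b2.1} {b2.3} {b3.1, b3.2} {b4.1} {b4.3} {b5.1, b5.2} on (b3, b1, b5, b4, b2); out.j = own outer ports


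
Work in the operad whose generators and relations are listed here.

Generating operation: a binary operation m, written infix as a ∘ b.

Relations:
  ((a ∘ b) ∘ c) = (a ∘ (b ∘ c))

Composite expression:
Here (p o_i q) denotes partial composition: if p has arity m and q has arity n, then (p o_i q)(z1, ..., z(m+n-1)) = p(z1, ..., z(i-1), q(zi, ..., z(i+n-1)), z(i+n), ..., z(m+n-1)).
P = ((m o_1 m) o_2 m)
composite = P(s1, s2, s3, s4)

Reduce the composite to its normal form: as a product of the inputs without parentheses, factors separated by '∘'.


Under associativity of m, the answer is the s's in reading order.
(s2 ∘ s3) collapses to s2 ∘ s3
(s1 ∘ (s2 ∘ s3)) collapses to s1 ∘ s2 ∘ s3
((s1 ∘ (s2 ∘ s3)) ∘ s4) collapses to s1 ∘ s2 ∘ s3 ∘ s4

s1 ∘ s2 ∘ s3 ∘ s4


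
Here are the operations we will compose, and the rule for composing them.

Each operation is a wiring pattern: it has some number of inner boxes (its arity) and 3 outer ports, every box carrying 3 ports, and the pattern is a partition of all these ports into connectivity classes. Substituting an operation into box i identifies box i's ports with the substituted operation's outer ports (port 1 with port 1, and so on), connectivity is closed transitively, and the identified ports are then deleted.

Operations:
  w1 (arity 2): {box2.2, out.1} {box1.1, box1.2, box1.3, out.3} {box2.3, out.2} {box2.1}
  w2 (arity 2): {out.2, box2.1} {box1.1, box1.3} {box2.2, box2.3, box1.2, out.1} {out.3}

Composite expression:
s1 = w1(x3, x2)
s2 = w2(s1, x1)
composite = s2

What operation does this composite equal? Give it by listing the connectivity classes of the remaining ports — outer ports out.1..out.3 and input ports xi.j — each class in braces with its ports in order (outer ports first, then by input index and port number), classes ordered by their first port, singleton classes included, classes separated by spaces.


Two ports join when wires chain via w2-identified ports.
composing w1 on (x3, x2), with out.j its own outer ports: {out.1, x2.2} {out.2, x2.3} {out.3, x3.1, x3.2, x3.3} {x2.1}
composing w2 on (x3, x2, x1), with out.j its own outer ports: {out.1, x1.2, x1.3, x2.3} {out.2, x1.1} {out.3} {x2.1} {x2.2, x3.1, x3.2, x3.3}

{out.1, x1.2, x1.3, x2.3} {out.2, x1.1} {out.3} {x2.1} {x2.2, x3.1, x3.2, x3.3}


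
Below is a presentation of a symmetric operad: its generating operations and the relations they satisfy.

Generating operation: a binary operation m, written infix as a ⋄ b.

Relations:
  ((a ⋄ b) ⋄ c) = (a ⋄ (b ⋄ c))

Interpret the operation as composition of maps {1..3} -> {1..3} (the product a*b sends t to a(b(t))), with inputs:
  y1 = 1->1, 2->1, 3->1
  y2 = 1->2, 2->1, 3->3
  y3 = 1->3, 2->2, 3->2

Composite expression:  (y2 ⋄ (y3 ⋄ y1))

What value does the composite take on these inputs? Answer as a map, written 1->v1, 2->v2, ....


1->3, 2->3, 3->3

(y3 ⋄ y1) = 1->3, 2->3, 3->3
(y2 ⋄ (y3 ⋄ y1)) = 1->3, 2->3, 3->3


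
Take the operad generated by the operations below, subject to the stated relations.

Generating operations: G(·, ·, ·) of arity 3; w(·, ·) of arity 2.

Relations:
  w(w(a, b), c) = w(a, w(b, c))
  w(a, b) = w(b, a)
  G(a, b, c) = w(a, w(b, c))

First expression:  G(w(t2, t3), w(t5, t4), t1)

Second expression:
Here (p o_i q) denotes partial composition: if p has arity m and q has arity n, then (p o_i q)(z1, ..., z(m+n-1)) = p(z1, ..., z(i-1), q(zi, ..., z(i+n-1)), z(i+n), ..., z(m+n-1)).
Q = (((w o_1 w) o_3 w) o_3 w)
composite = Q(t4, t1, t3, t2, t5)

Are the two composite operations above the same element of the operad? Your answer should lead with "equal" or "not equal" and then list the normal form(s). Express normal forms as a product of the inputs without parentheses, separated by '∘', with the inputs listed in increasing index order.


equal; the common form is t1 ∘ t2 ∘ t3 ∘ t4 ∘ t5

Reducing the first expression gives t1 ∘ t2 ∘ t3 ∘ t4 ∘ t5
Reducing the second expression gives t1 ∘ t2 ∘ t3 ∘ t4 ∘ t5
The forms coincide; equal.


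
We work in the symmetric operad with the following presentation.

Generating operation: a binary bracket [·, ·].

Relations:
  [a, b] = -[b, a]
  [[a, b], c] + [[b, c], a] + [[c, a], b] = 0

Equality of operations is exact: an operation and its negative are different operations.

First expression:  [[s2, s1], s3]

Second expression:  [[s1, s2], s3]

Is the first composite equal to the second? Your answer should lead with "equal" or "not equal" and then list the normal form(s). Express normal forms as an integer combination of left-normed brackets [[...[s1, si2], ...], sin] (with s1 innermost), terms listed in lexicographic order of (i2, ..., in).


Reducing the first expression gives -[[s1, s2], s3]
Reducing the second expression gives [[s1, s2], s3]
Different reductions; not equal.

not equal; the first gives -[[s1, s2], s3] and the second [[s1, s2], s3]


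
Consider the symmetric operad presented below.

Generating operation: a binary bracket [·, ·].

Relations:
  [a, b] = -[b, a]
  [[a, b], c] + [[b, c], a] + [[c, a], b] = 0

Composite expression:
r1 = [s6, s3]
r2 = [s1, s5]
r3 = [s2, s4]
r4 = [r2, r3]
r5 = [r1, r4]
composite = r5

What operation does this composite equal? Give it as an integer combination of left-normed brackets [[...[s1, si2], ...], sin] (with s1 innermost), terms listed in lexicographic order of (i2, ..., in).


[[[[[s1, s5], s2], s4], s3], s6] - [[[[[s1, s5], s2], s4], s6], s3] - [[[[[s1, s5], s4], s2], s3], s6] + [[[[[s1, s5], s4], s2], s6], s3]

A multilinear Lie element is pinned by s1-initial words (s1 innermost).
Composite bracket: [[s6, s3], [[s1, s5], [s2, s4]]]
The bracket unfolds into 32 signed words via [a, b] = ab - ba (2^5 = 32).
Only words starting with s1 matter:
  s1s5s2s4s3s6 (sign +1) contributes +[[[[[s1, s5], s2], s4], s3], s6]
  s1s5s2s4s6s3 (sign -1) contributes -[[[[[s1, s5], s2], s4], s6], s3]
  s1s5s4s2s3s6 (sign -1) contributes -[[[[[s1, s5], s4], s2], s3], s6]
  s1s5s4s2s6s3 (sign +1) contributes +[[[[[s1, s5], s4], s2], s6], s3]


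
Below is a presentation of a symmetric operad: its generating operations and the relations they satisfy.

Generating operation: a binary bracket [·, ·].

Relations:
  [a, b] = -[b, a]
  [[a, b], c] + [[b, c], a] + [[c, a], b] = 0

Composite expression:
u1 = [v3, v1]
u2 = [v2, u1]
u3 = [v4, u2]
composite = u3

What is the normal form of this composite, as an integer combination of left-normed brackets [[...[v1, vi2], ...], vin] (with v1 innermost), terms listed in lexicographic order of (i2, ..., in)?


-[[[v1, v3], v2], v4]

In the tensor algebra, words opening v1 carry the v1-anchored form.
Composite bracket: [v4, [v2, [v3, v1]]]
Applying ab - ba throughout gives 8 signed words (2^3 = 8).
Collect the words opening with v1:
  the word v1v3v2v4 carries sign -1 and contributes -[[[v1, v3], v2], v4]


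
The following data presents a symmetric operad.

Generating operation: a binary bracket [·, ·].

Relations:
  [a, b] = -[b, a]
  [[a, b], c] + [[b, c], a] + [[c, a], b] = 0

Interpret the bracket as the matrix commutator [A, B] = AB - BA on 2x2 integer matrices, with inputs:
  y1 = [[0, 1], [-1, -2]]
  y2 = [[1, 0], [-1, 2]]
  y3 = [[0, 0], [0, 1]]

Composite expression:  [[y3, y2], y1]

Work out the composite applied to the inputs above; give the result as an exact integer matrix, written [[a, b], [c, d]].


[[1, 0], [-2, -1]]

[y3, y2] = [[0, 0], [-1, 0]]
[[y3, y2], y1] = [[1, 0], [-2, -1]]


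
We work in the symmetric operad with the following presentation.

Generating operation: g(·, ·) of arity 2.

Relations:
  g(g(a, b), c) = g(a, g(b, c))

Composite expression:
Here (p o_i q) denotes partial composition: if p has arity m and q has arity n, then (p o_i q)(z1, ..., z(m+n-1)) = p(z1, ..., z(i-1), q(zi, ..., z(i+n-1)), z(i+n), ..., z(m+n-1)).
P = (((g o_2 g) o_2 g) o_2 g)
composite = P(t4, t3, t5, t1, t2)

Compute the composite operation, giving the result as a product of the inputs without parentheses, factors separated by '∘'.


t4 ∘ t3 ∘ t5 ∘ t1 ∘ t2


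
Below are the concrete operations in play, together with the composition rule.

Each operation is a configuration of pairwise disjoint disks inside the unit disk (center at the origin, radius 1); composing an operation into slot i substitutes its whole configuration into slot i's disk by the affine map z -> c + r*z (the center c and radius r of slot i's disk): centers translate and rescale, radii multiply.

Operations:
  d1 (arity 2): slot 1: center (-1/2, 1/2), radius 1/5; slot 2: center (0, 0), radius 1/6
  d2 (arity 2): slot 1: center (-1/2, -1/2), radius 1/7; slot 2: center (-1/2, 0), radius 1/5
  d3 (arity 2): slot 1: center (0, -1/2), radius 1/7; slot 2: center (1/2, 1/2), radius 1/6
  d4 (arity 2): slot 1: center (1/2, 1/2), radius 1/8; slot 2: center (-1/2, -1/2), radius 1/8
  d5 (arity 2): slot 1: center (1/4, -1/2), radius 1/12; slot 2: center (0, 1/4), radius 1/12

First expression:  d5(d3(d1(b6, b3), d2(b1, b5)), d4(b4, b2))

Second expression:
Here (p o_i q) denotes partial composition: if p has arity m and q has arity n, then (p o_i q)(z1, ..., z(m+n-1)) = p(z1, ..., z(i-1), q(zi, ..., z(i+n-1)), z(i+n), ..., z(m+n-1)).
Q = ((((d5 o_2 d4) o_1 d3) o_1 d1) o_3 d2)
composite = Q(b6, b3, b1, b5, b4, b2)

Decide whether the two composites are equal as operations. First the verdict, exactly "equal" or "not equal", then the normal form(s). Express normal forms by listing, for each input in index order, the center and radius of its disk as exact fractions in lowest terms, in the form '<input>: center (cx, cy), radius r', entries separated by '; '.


equal — both sides give b1: center (41/144, -67/144), radius 1/504; b2: center (-1/24, 5/24), radius 1/96; b3: center (1/4, -13/24), radius 1/504; b4: center (1/24, 7/24), radius 1/96; b5: center (41/144, -11/24), radius 1/360; b6: center (41/168, -15/28), radius 1/420

The first expression reduces to b1: center (41/144, -67/144), radius 1/504; b2: center (-1/24, 5/24), radius 1/96; b3: center (1/4, -13/24), radius 1/504; b4: center (1/24, 7/24), radius 1/96; b5: center (41/144, -11/24), radius 1/360; b6: center (41/168, -15/28), radius 1/420
The second expression reduces to b1: center (41/144, -67/144), radius 1/504; b2: center (-1/24, 5/24), radius 1/96; b3: center (1/4, -13/24), radius 1/504; b4: center (1/24, 7/24), radius 1/96; b5: center (41/144, -11/24), radius 1/360; b6: center (41/168, -15/28), radius 1/420
The forms coincide; equal.
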